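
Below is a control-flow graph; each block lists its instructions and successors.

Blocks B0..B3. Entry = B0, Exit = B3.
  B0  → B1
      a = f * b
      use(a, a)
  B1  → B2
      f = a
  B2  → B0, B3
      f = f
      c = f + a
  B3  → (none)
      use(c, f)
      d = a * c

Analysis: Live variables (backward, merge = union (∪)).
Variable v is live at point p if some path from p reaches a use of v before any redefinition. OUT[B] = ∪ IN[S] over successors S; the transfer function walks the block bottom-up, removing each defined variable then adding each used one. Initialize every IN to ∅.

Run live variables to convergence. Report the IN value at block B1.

Converged values:
  B0: | IN={b, f} | OUT={a, b}
  B1: | IN={a, b} | OUT={a, b, f}
  B2: | IN={a, b, f} | OUT={a, b, c, f}
  B3: | IN={a, c, f} | OUT={}

Merge at B1: OUT[B1] = IN[B2] = {a, b, f}
Applying B1's transfer function to that OUT value gives IN[B1] (row B1 above).

Answer: {a, b}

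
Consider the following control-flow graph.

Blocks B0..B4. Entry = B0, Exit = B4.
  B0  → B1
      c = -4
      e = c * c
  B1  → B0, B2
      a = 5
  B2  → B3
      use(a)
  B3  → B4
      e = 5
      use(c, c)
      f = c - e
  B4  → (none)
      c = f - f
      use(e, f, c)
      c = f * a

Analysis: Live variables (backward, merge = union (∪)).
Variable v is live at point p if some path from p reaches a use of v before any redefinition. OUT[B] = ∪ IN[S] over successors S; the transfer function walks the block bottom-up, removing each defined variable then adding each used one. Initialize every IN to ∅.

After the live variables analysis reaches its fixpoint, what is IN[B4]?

Converged values:
  B0: | IN={} | OUT={c}
  B1: | IN={c} | OUT={a, c}
  B2: | IN={a, c} | OUT={a, c}
  B3: | IN={a, c} | OUT={a, e, f}
  B4: | IN={a, e, f} | OUT={}

B4 is the boundary node: OUT[B4] = {}
Applying B4's transfer function to that OUT value gives IN[B4] (row B4 above).

Answer: {a, e, f}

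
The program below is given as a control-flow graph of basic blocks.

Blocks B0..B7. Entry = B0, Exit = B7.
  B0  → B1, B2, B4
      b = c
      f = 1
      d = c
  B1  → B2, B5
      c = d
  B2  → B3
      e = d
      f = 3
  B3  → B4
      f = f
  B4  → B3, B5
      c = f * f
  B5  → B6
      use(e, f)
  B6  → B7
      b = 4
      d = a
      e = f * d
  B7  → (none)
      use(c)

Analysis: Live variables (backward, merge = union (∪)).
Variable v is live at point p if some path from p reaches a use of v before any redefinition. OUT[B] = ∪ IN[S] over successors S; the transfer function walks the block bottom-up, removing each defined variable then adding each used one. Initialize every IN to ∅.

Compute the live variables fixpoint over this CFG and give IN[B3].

Answer: {a, e, f}

Trace:
Per-block solution:
  B0:  IN={a, c, e}  OUT={a, d, e, f}
  B1:  IN={a, d, e, f}  OUT={a, c, d, e, f}
  B2:  IN={a, d}  OUT={a, e, f}
  B3:  IN={a, e, f}  OUT={a, e, f}
  B4:  IN={a, e, f}  OUT={a, c, e, f}
  B5:  IN={a, c, e, f}  OUT={a, c, f}
  B6:  IN={a, c, f}  OUT={c}
  B7:  IN={c}  OUT={}

Merge at B3: OUT[B3] = IN[B4] = {a, e, f}
Applying B3's transfer function to that OUT value gives IN[B3] (row B3 above).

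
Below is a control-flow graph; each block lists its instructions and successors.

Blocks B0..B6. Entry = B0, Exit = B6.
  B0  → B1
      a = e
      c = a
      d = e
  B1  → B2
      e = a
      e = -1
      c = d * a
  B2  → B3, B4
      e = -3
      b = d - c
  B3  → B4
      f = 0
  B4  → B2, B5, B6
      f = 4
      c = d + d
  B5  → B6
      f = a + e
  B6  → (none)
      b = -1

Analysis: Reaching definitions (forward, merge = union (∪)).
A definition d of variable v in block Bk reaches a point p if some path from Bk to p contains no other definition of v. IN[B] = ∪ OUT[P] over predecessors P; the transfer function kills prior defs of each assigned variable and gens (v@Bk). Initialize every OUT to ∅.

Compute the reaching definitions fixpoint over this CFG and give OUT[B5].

Answer: {a@B0, b@B2, c@B4, d@B0, e@B2, f@B5}

Derivation:
Per-block solution:
  B0: | IN={} | OUT={a@B0, c@B0, d@B0}
  B1: | IN={a@B0, c@B0, d@B0} | OUT={a@B0, c@B1, d@B0, e@B1}
  B2: | IN={a@B0, b@B2, c@B1, c@B4, d@B0, e@B1, e@B2, f@B4} | OUT={a@B0, b@B2, c@B1, c@B4, d@B0, e@B2, f@B4}
  B3: | IN={a@B0, b@B2, c@B1, c@B4, d@B0, e@B2, f@B4} | OUT={a@B0, b@B2, c@B1, c@B4, d@B0, e@B2, f@B3}
  B4: | IN={a@B0, b@B2, c@B1, c@B4, d@B0, e@B2, f@B3, f@B4} | OUT={a@B0, b@B2, c@B4, d@B0, e@B2, f@B4}
  B5: | IN={a@B0, b@B2, c@B4, d@B0, e@B2, f@B4} | OUT={a@B0, b@B2, c@B4, d@B0, e@B2, f@B5}
  B6: | IN={a@B0, b@B2, c@B4, d@B0, e@B2, f@B4, f@B5} | OUT={a@B0, b@B6, c@B4, d@B0, e@B2, f@B4, f@B5}

Merge at B5: IN[B5] = OUT[B4] = {a@B0, b@B2, c@B4, d@B0, e@B2, f@B4}
Applying B5's transfer function to that IN value gives OUT[B5] (row B5 above).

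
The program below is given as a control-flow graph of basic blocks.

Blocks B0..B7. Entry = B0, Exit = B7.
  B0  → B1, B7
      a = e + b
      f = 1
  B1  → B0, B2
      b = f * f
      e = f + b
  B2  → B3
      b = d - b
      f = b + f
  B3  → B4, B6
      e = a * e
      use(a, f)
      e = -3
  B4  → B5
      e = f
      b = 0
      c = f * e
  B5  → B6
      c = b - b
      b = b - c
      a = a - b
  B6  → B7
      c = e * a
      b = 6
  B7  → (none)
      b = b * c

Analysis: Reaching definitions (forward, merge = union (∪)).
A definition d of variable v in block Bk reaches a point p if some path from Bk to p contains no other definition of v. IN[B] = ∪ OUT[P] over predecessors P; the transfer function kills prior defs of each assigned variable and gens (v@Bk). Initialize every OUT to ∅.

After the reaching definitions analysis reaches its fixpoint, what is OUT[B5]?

Answer: {a@B5, b@B5, c@B5, e@B4, f@B2}

Working:
Converged values:
  B0:  IN={a@B0, b@B1, e@B1, f@B0}  OUT={a@B0, b@B1, e@B1, f@B0}
  B1:  IN={a@B0, b@B1, e@B1, f@B0}  OUT={a@B0, b@B1, e@B1, f@B0}
  B2:  IN={a@B0, b@B1, e@B1, f@B0}  OUT={a@B0, b@B2, e@B1, f@B2}
  B3:  IN={a@B0, b@B2, e@B1, f@B2}  OUT={a@B0, b@B2, e@B3, f@B2}
  B4:  IN={a@B0, b@B2, e@B3, f@B2}  OUT={a@B0, b@B4, c@B4, e@B4, f@B2}
  B5:  IN={a@B0, b@B4, c@B4, e@B4, f@B2}  OUT={a@B5, b@B5, c@B5, e@B4, f@B2}
  B6:  IN={a@B0, a@B5, b@B2, b@B5, c@B5, e@B3, e@B4, f@B2}  OUT={a@B0, a@B5, b@B6, c@B6, e@B3, e@B4, f@B2}
  B7:  IN={a@B0, a@B5, b@B1, b@B6, c@B6, e@B1, e@B3, e@B4, f@B0, f@B2}  OUT={a@B0, a@B5, b@B7, c@B6, e@B1, e@B3, e@B4, f@B0, f@B2}

Merge at B5: IN[B5] = OUT[B4] = {a@B0, b@B4, c@B4, e@B4, f@B2}
Applying B5's transfer function to that IN value gives OUT[B5] (row B5 above).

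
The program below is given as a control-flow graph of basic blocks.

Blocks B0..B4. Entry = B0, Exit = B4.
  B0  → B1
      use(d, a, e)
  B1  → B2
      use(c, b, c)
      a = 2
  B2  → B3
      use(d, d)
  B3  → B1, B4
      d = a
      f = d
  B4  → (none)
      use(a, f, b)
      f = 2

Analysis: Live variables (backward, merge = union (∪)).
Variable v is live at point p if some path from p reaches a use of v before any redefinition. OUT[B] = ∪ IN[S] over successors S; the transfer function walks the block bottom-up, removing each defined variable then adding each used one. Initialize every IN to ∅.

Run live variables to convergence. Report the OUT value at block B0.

Answer: {b, c, d}

Derivation:
Per-block solution:
  B0: | IN={a, b, c, d, e} | OUT={b, c, d}
  B1: | IN={b, c, d} | OUT={a, b, c, d}
  B2: | IN={a, b, c, d} | OUT={a, b, c}
  B3: | IN={a, b, c} | OUT={a, b, c, d, f}
  B4: | IN={a, b, f} | OUT={}

Merge at B0: OUT[B0] = IN[B1] = {b, c, d}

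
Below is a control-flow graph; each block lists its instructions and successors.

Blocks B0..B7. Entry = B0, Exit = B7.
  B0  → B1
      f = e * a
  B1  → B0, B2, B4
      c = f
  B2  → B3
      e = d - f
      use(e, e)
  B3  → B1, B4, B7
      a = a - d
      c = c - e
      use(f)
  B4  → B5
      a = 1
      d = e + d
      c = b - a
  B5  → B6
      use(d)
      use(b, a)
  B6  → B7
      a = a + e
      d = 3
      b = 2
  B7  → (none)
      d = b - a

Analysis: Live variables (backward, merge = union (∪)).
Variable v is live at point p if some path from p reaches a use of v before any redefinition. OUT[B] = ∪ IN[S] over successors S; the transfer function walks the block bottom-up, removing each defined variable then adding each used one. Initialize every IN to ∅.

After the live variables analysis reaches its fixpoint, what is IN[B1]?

Answer: {a, b, d, e, f}

Working:
Fixpoint table:
  B0: | IN={a, b, d, e} | OUT={a, b, d, e, f}
  B1: | IN={a, b, d, e, f} | OUT={a, b, c, d, e, f}
  B2: | IN={a, b, c, d, f} | OUT={a, b, c, d, e, f}
  B3: | IN={a, b, c, d, e, f} | OUT={a, b, d, e, f}
  B4: | IN={b, d, e} | OUT={a, b, d, e}
  B5: | IN={a, b, d, e} | OUT={a, e}
  B6: | IN={a, e} | OUT={a, b}
  B7: | IN={a, b} | OUT={}

Merge at B1: OUT[B1] = IN[B0] ⊔ IN[B2] ⊔ IN[B4] = {a, b, c, d, e, f}
Applying B1's transfer function to that OUT value gives IN[B1] (row B1 above).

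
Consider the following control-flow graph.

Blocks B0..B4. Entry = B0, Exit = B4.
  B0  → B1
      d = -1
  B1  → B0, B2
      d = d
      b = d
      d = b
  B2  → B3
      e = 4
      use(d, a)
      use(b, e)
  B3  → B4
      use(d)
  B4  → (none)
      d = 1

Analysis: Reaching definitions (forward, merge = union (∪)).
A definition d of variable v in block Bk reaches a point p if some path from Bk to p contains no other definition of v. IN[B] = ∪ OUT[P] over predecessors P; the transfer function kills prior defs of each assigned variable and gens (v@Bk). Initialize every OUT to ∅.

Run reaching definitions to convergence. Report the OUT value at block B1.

Fixpoint table:
  B0: | IN={b@B1, d@B1} | OUT={b@B1, d@B0}
  B1: | IN={b@B1, d@B0} | OUT={b@B1, d@B1}
  B2: | IN={b@B1, d@B1} | OUT={b@B1, d@B1, e@B2}
  B3: | IN={b@B1, d@B1, e@B2} | OUT={b@B1, d@B1, e@B2}
  B4: | IN={b@B1, d@B1, e@B2} | OUT={b@B1, d@B4, e@B2}

Merge at B1: IN[B1] = OUT[B0] = {b@B1, d@B0}
Applying B1's transfer function to that IN value gives OUT[B1] (row B1 above).

Answer: {b@B1, d@B1}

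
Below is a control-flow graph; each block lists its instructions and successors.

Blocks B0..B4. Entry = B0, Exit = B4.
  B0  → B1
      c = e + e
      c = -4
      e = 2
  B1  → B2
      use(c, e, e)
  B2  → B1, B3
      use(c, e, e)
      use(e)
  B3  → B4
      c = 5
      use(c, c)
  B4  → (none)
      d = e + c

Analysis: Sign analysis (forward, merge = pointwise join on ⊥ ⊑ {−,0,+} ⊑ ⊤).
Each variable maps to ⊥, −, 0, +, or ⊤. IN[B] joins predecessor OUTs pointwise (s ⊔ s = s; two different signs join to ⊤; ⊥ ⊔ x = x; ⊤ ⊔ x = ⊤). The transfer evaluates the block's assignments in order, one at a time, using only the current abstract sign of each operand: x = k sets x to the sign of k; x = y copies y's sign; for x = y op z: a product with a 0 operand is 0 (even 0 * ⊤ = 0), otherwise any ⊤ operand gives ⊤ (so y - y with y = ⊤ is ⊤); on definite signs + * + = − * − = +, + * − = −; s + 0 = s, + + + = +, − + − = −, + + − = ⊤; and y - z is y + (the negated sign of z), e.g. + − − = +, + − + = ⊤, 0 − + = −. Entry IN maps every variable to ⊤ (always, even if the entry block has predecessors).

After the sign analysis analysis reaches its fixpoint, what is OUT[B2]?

Converged values:
  B0: | IN=(all ⊤) | OUT={c:-, e:+; rest ⊤}
  B1: | IN={c:-, e:+; rest ⊤} | OUT={c:-, e:+; rest ⊤}
  B2: | IN={c:-, e:+; rest ⊤} | OUT={c:-, e:+; rest ⊤}
  B3: | IN={c:-, e:+; rest ⊤} | OUT={c:+, e:+; rest ⊤}
  B4: | IN={c:+, e:+; rest ⊤} | OUT={c:+, d:+, e:+; rest ⊤}

Merge at B2: IN[B2] = OUT[B1] = {a: ⊤, b: ⊤, c: -, d: ⊤, e: +, f: ⊤}
Applying B2's transfer function to that IN value gives OUT[B2] (row B2 above).

Answer: {a: ⊤, b: ⊤, c: -, d: ⊤, e: +, f: ⊤}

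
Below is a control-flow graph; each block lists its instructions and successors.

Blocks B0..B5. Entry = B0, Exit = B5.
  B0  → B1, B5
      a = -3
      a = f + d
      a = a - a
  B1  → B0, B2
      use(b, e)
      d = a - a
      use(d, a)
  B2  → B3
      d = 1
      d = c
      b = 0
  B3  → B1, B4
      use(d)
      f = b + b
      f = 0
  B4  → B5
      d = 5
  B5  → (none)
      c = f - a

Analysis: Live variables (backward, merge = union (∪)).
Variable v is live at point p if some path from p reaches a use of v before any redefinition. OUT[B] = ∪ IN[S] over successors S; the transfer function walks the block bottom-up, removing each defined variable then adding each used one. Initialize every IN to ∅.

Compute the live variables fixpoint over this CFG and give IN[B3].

Converged values:
  B0: | IN={b, c, d, e, f} | OUT={a, b, c, e, f}
  B1: | IN={a, b, c, e, f} | OUT={a, b, c, d, e, f}
  B2: | IN={a, c, e} | OUT={a, b, c, d, e}
  B3: | IN={a, b, c, d, e} | OUT={a, b, c, e, f}
  B4: | IN={a, f} | OUT={a, f}
  B5: | IN={a, f} | OUT={}

Merge at B3: OUT[B3] = IN[B1] ⊔ IN[B4] = {a, b, c, e, f}
Applying B3's transfer function to that OUT value gives IN[B3] (row B3 above).

Answer: {a, b, c, d, e}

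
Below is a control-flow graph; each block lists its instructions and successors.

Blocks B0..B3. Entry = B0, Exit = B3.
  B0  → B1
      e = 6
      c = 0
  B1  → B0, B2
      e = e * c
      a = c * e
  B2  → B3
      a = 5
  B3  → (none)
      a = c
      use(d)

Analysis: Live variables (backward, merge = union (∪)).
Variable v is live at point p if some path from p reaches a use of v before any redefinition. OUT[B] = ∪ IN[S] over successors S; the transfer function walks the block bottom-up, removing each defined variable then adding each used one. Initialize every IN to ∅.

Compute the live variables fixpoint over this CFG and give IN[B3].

Fixpoint table:
  B0:  IN={d}  OUT={c, d, e}
  B1:  IN={c, d, e}  OUT={c, d}
  B2:  IN={c, d}  OUT={c, d}
  B3:  IN={c, d}  OUT={}

B3 is the boundary node: OUT[B3] = {}
Applying B3's transfer function to that OUT value gives IN[B3] (row B3 above).

Answer: {c, d}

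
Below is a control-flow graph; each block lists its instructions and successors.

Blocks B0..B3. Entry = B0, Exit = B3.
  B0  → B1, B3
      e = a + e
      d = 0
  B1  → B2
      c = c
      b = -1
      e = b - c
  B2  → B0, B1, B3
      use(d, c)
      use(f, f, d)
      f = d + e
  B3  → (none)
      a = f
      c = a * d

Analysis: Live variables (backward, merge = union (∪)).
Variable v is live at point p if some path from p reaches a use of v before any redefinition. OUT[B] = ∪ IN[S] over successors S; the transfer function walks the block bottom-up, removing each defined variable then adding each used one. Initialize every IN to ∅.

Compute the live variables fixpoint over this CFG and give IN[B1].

Fixpoint table:
  B0:   IN={a, c, e, f}   OUT={a, c, d, f}
  B1:   IN={a, c, d, f}   OUT={a, c, d, e, f}
  B2:   IN={a, c, d, e, f}   OUT={a, c, d, e, f}
  B3:   IN={d, f}   OUT={}

Merge at B1: OUT[B1] = IN[B2] = {a, c, d, e, f}
Applying B1's transfer function to that OUT value gives IN[B1] (row B1 above).

Answer: {a, c, d, f}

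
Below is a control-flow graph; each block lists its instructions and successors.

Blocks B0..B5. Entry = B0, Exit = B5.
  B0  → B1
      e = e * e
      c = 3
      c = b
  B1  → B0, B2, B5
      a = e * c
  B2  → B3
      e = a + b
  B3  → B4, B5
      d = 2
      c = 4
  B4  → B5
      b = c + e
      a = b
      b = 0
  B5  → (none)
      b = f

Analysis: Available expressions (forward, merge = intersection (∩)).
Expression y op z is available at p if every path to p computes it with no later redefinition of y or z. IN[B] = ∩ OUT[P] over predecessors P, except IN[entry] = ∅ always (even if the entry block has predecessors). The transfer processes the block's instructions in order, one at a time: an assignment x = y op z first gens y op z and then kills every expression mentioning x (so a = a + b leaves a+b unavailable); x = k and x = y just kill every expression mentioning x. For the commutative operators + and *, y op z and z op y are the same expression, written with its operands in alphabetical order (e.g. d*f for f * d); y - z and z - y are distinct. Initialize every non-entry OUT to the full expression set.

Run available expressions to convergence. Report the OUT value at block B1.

Converged values:
  B0:   IN={}   OUT={}
  B1:   IN={}   OUT={c*e}
  B2:   IN={c*e}   OUT={a+b}
  B3:   IN={a+b}   OUT={a+b}
  B4:   IN={a+b}   OUT={c+e}
  B5:   IN={}   OUT={}

Merge at B1: IN[B1] = OUT[B0] = {}
Applying B1's transfer function to that IN value gives OUT[B1] (row B1 above).

Answer: {c*e}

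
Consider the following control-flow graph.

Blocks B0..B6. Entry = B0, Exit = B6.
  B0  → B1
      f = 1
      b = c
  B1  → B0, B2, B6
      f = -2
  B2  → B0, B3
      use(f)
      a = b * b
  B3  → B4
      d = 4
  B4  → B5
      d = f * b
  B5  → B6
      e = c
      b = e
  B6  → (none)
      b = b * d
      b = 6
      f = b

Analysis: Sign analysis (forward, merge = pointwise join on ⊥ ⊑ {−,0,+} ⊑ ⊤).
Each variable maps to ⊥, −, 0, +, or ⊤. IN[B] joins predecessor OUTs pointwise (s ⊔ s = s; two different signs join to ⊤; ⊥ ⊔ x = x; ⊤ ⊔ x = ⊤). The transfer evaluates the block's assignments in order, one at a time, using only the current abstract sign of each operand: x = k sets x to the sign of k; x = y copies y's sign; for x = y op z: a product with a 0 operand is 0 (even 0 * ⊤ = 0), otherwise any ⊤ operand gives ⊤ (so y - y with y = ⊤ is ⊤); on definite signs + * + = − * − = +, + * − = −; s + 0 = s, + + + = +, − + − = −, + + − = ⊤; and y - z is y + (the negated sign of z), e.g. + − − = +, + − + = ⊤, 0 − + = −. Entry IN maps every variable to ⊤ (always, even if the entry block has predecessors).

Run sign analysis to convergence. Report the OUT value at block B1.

Answer: {a: ⊤, b: ⊤, c: ⊤, d: ⊤, e: ⊤, f: -}

Working:
Converged values:
  B0:   IN=(all ⊤)   OUT={f:+; rest ⊤}
  B1:   IN={f:+; rest ⊤}   OUT={f:-; rest ⊤}
  B2:   IN={f:-; rest ⊤}   OUT={f:-; rest ⊤}
  B3:   IN={f:-; rest ⊤}   OUT={d:+, f:-; rest ⊤}
  B4:   IN={d:+, f:-; rest ⊤}   OUT={f:-; rest ⊤}
  B5:   IN={f:-; rest ⊤}   OUT={f:-; rest ⊤}
  B6:   IN={f:-; rest ⊤}   OUT={b:+, f:+; rest ⊤}

Merge at B1: IN[B1] = OUT[B0] = {a: ⊤, b: ⊤, c: ⊤, d: ⊤, e: ⊤, f: +}
Applying B1's transfer function to that IN value gives OUT[B1] (row B1 above).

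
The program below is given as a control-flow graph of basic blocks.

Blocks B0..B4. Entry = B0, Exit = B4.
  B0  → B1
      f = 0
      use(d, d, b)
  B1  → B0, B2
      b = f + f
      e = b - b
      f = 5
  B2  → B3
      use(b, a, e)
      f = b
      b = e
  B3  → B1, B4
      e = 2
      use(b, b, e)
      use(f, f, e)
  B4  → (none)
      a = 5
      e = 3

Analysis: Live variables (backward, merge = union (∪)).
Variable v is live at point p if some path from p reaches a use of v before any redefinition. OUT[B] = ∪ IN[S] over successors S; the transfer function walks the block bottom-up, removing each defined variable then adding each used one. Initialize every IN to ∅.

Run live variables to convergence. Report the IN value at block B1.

Per-block solution:
  B0:  IN={a, b, d}  OUT={a, d, f}
  B1:  IN={a, d, f}  OUT={a, b, d, e}
  B2:  IN={a, b, d, e}  OUT={a, b, d, f}
  B3:  IN={a, b, d, f}  OUT={a, d, f}
  B4:  IN={}  OUT={}

Merge at B1: OUT[B1] = IN[B0] ⊔ IN[B2] = {a, b, d, e}
Applying B1's transfer function to that OUT value gives IN[B1] (row B1 above).

Answer: {a, d, f}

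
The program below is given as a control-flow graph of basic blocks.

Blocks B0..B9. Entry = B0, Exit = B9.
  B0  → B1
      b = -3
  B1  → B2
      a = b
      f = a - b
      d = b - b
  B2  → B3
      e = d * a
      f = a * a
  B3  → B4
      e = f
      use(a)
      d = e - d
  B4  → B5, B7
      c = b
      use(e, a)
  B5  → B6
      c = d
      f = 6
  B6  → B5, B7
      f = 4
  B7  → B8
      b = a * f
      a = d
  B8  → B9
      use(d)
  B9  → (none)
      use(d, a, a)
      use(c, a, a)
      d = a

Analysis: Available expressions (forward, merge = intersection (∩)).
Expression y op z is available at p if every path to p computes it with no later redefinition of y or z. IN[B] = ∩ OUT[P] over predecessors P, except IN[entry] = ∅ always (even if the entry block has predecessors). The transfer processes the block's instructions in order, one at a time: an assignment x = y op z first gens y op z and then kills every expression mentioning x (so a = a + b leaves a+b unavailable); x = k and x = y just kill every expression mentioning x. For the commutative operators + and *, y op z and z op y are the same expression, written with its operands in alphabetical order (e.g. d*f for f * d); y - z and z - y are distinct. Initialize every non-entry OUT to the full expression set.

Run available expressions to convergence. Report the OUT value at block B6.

Answer: {a*a, a-b, b-b}

Trace:
Converged values:
  B0: | IN={} | OUT={}
  B1: | IN={} | OUT={a-b, b-b}
  B2: | IN={a-b, b-b} | OUT={a*a, a*d, a-b, b-b}
  B3: | IN={a*a, a*d, a-b, b-b} | OUT={a*a, a-b, b-b}
  B4: | IN={a*a, a-b, b-b} | OUT={a*a, a-b, b-b}
  B5: | IN={a*a, a-b, b-b} | OUT={a*a, a-b, b-b}
  B6: | IN={a*a, a-b, b-b} | OUT={a*a, a-b, b-b}
  B7: | IN={a*a, a-b, b-b} | OUT={}
  B8: | IN={} | OUT={}
  B9: | IN={} | OUT={}

Merge at B6: IN[B6] = OUT[B5] = {a*a, a-b, b-b}
Applying B6's transfer function to that IN value gives OUT[B6] (row B6 above).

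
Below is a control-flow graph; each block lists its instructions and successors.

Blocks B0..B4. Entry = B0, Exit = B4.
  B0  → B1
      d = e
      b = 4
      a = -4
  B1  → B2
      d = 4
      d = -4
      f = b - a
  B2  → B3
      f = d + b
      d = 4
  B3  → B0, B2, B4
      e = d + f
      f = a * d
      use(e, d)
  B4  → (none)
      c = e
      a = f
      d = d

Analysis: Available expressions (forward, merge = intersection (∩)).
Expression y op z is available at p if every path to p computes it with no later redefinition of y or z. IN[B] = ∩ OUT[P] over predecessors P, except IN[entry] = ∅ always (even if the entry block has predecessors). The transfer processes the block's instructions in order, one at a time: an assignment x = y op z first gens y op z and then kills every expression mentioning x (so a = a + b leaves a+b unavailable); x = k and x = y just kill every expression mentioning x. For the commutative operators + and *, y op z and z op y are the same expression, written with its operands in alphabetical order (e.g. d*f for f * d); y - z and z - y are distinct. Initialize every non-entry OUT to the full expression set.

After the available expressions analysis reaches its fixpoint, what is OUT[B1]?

Answer: {b-a}

Trace:
Converged values:
  B0:  IN={}  OUT={}
  B1:  IN={}  OUT={b-a}
  B2:  IN={b-a}  OUT={b-a}
  B3:  IN={b-a}  OUT={a*d, b-a}
  B4:  IN={a*d, b-a}  OUT={}

Merge at B1: IN[B1] = OUT[B0] = {}
Applying B1's transfer function to that IN value gives OUT[B1] (row B1 above).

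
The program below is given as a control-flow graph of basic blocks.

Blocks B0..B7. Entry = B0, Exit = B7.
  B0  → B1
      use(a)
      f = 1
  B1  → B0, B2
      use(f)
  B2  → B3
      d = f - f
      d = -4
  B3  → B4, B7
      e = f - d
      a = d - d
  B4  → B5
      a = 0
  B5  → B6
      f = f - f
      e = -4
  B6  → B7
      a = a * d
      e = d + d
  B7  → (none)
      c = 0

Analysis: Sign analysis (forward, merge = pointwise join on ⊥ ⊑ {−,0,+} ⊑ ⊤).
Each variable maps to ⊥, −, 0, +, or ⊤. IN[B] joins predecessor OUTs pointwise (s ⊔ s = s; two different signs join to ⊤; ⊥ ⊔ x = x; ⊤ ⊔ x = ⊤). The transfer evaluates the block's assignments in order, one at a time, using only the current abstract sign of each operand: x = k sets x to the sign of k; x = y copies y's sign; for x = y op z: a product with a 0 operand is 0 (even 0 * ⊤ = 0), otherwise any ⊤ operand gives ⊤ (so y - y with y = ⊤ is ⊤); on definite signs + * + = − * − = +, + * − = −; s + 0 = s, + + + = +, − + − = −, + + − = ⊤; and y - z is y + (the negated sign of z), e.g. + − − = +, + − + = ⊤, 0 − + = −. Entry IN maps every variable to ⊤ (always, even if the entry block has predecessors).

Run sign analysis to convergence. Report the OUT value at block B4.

Answer: {a: 0, b: ⊤, c: ⊤, d: -, e: +, f: +}

Trace:
Per-block solution:
  B0:   IN=(all ⊤)   OUT={f:+; rest ⊤}
  B1:   IN={f:+; rest ⊤}   OUT={f:+; rest ⊤}
  B2:   IN={f:+; rest ⊤}   OUT={d:-, f:+; rest ⊤}
  B3:   IN={d:-, f:+; rest ⊤}   OUT={d:-, e:+, f:+; rest ⊤}
  B4:   IN={d:-, e:+, f:+; rest ⊤}   OUT={a:0, d:-, e:+, f:+; rest ⊤}
  B5:   IN={a:0, d:-, e:+, f:+; rest ⊤}   OUT={a:0, d:-, e:-; rest ⊤}
  B6:   IN={a:0, d:-, e:-; rest ⊤}   OUT={a:0, d:-, e:-; rest ⊤}
  B7:   IN={d:-; rest ⊤}   OUT={c:0, d:-; rest ⊤}

Merge at B4: IN[B4] = OUT[B3] = {a: ⊤, b: ⊤, c: ⊤, d: -, e: +, f: +}
Applying B4's transfer function to that IN value gives OUT[B4] (row B4 above).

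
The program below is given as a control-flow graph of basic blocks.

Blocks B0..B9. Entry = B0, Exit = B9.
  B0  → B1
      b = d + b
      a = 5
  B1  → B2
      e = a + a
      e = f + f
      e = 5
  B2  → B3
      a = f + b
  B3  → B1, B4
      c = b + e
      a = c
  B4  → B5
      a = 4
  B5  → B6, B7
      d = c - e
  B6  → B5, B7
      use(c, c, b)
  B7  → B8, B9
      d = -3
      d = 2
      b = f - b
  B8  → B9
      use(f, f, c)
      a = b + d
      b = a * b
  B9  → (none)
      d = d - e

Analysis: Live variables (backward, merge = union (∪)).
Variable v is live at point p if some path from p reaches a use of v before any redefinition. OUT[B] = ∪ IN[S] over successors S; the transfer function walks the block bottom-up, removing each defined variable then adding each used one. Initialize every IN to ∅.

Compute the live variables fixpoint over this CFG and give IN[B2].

Fixpoint table:
  B0:  IN={b, d, f}  OUT={a, b, f}
  B1:  IN={a, b, f}  OUT={b, e, f}
  B2:  IN={b, e, f}  OUT={b, e, f}
  B3:  IN={b, e, f}  OUT={a, b, c, e, f}
  B4:  IN={b, c, e, f}  OUT={b, c, e, f}
  B5:  IN={b, c, e, f}  OUT={b, c, e, f}
  B6:  IN={b, c, e, f}  OUT={b, c, e, f}
  B7:  IN={b, c, e, f}  OUT={b, c, d, e, f}
  B8:  IN={b, c, d, e, f}  OUT={d, e}
  B9:  IN={d, e}  OUT={}

Merge at B2: OUT[B2] = IN[B3] = {b, e, f}
Applying B2's transfer function to that OUT value gives IN[B2] (row B2 above).

Answer: {b, e, f}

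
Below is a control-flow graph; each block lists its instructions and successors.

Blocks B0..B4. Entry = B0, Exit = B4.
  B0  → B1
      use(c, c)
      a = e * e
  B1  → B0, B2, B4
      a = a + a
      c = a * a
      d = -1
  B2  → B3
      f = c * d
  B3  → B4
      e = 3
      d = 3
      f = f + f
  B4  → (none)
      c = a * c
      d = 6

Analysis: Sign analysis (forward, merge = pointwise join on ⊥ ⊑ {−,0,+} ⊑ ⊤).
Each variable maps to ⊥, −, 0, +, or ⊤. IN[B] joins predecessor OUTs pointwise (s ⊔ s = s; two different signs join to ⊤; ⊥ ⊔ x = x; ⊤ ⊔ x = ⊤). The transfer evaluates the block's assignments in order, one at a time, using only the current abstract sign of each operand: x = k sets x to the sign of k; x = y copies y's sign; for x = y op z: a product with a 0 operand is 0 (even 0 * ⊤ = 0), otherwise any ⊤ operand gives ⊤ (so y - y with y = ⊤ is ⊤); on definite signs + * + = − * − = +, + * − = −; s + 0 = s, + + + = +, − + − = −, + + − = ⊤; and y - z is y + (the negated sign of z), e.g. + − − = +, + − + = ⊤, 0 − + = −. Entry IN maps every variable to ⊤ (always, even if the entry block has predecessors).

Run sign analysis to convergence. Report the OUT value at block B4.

Answer: {a: ⊤, b: ⊤, c: ⊤, d: +, e: ⊤, f: ⊤}

Trace:
Converged values:
  B0: | IN=(all ⊤) | OUT=(all ⊤)
  B1: | IN=(all ⊤) | OUT={d:-; rest ⊤}
  B2: | IN={d:-; rest ⊤} | OUT={d:-; rest ⊤}
  B3: | IN={d:-; rest ⊤} | OUT={d:+, e:+; rest ⊤}
  B4: | IN=(all ⊤) | OUT={d:+; rest ⊤}

Merge at B4: IN[B4] = OUT[B1] ⊔ OUT[B3] = {a: ⊤, b: ⊤, c: ⊤, d: ⊤, e: ⊤, f: ⊤}
Applying B4's transfer function to that IN value gives OUT[B4] (row B4 above).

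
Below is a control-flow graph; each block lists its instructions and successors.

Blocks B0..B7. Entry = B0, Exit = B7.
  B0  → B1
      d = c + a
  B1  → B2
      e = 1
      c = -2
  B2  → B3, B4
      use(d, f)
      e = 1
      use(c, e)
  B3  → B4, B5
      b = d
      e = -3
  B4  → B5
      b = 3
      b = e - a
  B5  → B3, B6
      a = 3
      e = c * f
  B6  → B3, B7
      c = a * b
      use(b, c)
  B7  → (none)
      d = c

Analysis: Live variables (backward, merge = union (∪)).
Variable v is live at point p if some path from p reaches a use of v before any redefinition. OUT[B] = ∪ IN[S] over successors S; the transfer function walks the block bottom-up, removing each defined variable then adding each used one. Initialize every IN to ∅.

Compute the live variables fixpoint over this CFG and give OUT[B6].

Answer: {a, c, d, f}

Trace:
Fixpoint table:
  B0:   IN={a, c, f}   OUT={a, d, f}
  B1:   IN={a, d, f}   OUT={a, c, d, f}
  B2:   IN={a, c, d, f}   OUT={a, c, d, e, f}
  B3:   IN={a, c, d, f}   OUT={a, b, c, d, e, f}
  B4:   IN={a, c, d, e, f}   OUT={b, c, d, f}
  B5:   IN={b, c, d, f}   OUT={a, b, c, d, f}
  B6:   IN={a, b, d, f}   OUT={a, c, d, f}
  B7:   IN={c}   OUT={}

Merge at B6: OUT[B6] = IN[B3] ⊔ IN[B7] = {a, c, d, f}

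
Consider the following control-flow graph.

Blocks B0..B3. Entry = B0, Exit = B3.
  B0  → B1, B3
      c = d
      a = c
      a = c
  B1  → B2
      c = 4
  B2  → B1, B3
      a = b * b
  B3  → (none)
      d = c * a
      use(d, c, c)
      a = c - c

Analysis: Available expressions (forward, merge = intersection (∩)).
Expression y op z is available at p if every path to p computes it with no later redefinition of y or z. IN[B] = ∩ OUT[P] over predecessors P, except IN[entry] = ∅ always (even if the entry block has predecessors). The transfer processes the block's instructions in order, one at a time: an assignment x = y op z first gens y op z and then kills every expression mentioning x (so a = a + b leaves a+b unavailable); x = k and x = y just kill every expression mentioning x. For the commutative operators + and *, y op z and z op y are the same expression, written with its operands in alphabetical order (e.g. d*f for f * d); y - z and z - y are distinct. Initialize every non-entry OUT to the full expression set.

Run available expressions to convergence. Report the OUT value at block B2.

Converged values:
  B0: | IN={} | OUT={}
  B1: | IN={} | OUT={}
  B2: | IN={} | OUT={b*b}
  B3: | IN={} | OUT={c-c}

Merge at B2: IN[B2] = OUT[B1] = {}
Applying B2's transfer function to that IN value gives OUT[B2] (row B2 above).

Answer: {b*b}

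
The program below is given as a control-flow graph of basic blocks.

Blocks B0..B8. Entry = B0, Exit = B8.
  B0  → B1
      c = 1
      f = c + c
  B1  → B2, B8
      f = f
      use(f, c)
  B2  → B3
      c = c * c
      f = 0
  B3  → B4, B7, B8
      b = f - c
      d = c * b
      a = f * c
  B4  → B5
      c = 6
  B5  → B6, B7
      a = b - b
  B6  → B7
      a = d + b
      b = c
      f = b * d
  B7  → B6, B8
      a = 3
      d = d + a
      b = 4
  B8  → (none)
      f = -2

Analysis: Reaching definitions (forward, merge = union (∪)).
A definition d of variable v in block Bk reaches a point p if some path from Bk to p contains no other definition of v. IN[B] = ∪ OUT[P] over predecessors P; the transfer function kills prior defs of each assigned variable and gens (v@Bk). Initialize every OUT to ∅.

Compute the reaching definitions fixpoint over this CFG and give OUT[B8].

Answer: {a@B3, a@B7, b@B3, b@B7, c@B0, c@B2, c@B4, d@B3, d@B7, f@B8}

Derivation:
Converged values:
  B0: | IN={} | OUT={c@B0, f@B0}
  B1: | IN={c@B0, f@B0} | OUT={c@B0, f@B1}
  B2: | IN={c@B0, f@B1} | OUT={c@B2, f@B2}
  B3: | IN={c@B2, f@B2} | OUT={a@B3, b@B3, c@B2, d@B3, f@B2}
  B4: | IN={a@B3, b@B3, c@B2, d@B3, f@B2} | OUT={a@B3, b@B3, c@B4, d@B3, f@B2}
  B5: | IN={a@B3, b@B3, c@B4, d@B3, f@B2} | OUT={a@B5, b@B3, c@B4, d@B3, f@B2}
  B6: | IN={a@B5, a@B7, b@B3, b@B7, c@B2, c@B4, d@B3, d@B7, f@B2, f@B6} | OUT={a@B6, b@B6, c@B2, c@B4, d@B3, d@B7, f@B6}
  B7: | IN={a@B3, a@B5, a@B6, b@B3, b@B6, c@B2, c@B4, d@B3, d@B7, f@B2, f@B6} | OUT={a@B7, b@B7, c@B2, c@B4, d@B7, f@B2, f@B6}
  B8: | IN={a@B3, a@B7, b@B3, b@B7, c@B0, c@B2, c@B4, d@B3, d@B7, f@B1, f@B2, f@B6} | OUT={a@B3, a@B7, b@B3, b@B7, c@B0, c@B2, c@B4, d@B3, d@B7, f@B8}

Merge at B8: IN[B8] = OUT[B1] ⊔ OUT[B3] ⊔ OUT[B7] = {a@B3, a@B7, b@B3, b@B7, c@B0, c@B2, c@B4, d@B3, d@B7, f@B1, f@B2, f@B6}
Applying B8's transfer function to that IN value gives OUT[B8] (row B8 above).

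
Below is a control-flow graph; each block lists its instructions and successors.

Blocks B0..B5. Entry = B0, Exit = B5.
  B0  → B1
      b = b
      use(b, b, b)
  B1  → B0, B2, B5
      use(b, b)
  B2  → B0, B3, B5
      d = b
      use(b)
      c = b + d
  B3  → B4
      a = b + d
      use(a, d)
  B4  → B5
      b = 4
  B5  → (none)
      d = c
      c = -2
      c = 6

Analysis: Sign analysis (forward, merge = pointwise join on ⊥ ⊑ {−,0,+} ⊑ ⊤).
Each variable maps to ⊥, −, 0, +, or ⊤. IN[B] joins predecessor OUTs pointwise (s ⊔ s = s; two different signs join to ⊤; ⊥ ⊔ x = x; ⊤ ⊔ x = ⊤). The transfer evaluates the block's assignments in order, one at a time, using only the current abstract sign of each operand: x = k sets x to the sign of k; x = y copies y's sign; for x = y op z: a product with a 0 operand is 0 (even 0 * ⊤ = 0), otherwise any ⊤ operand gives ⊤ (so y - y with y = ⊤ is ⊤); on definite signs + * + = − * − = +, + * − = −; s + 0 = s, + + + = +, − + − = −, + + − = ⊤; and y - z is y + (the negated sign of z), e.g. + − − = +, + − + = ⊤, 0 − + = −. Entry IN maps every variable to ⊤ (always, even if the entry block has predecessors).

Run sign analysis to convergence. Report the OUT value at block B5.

Per-block solution:
  B0:   IN=(all ⊤)   OUT=(all ⊤)
  B1:   IN=(all ⊤)   OUT=(all ⊤)
  B2:   IN=(all ⊤)   OUT=(all ⊤)
  B3:   IN=(all ⊤)   OUT=(all ⊤)
  B4:   IN=(all ⊤)   OUT={b:+; rest ⊤}
  B5:   IN=(all ⊤)   OUT={c:+; rest ⊤}

Merge at B5: IN[B5] = OUT[B1] ⊔ OUT[B2] ⊔ OUT[B4] = {a: ⊤, b: ⊤, c: ⊤, d: ⊤, e: ⊤, f: ⊤}
Applying B5's transfer function to that IN value gives OUT[B5] (row B5 above).

Answer: {a: ⊤, b: ⊤, c: +, d: ⊤, e: ⊤, f: ⊤}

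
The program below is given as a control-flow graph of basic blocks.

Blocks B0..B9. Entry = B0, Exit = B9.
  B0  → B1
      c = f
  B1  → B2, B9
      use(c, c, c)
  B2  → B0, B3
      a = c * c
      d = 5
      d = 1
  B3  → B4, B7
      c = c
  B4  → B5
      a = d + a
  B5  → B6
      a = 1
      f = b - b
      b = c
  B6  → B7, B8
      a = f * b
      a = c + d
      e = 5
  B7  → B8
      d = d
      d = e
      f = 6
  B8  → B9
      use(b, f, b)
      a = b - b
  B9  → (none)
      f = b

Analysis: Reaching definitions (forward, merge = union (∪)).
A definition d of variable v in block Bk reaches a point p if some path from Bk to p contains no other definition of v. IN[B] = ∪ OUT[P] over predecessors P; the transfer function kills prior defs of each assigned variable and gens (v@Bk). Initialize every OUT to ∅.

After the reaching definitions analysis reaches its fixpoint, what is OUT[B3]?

Answer: {a@B2, c@B3, d@B2}

Derivation:
Converged values:
  B0:   IN={a@B2, c@B0, d@B2}   OUT={a@B2, c@B0, d@B2}
  B1:   IN={a@B2, c@B0, d@B2}   OUT={a@B2, c@B0, d@B2}
  B2:   IN={a@B2, c@B0, d@B2}   OUT={a@B2, c@B0, d@B2}
  B3:   IN={a@B2, c@B0, d@B2}   OUT={a@B2, c@B3, d@B2}
  B4:   IN={a@B2, c@B3, d@B2}   OUT={a@B4, c@B3, d@B2}
  B5:   IN={a@B4, c@B3, d@B2}   OUT={a@B5, b@B5, c@B3, d@B2, f@B5}
  B6:   IN={a@B5, b@B5, c@B3, d@B2, f@B5}   OUT={a@B6, b@B5, c@B3, d@B2, e@B6, f@B5}
  B7:   IN={a@B2, a@B6, b@B5, c@B3, d@B2, e@B6, f@B5}   OUT={a@B2, a@B6, b@B5, c@B3, d@B7, e@B6, f@B7}
  B8:   IN={a@B2, a@B6, b@B5, c@B3, d@B2, d@B7, e@B6, f@B5, f@B7}   OUT={a@B8, b@B5, c@B3, d@B2, d@B7, e@B6, f@B5, f@B7}
  B9:   IN={a@B2, a@B8, b@B5, c@B0, c@B3, d@B2, d@B7, e@B6, f@B5, f@B7}   OUT={a@B2, a@B8, b@B5, c@B0, c@B3, d@B2, d@B7, e@B6, f@B9}

Merge at B3: IN[B3] = OUT[B2] = {a@B2, c@B0, d@B2}
Applying B3's transfer function to that IN value gives OUT[B3] (row B3 above).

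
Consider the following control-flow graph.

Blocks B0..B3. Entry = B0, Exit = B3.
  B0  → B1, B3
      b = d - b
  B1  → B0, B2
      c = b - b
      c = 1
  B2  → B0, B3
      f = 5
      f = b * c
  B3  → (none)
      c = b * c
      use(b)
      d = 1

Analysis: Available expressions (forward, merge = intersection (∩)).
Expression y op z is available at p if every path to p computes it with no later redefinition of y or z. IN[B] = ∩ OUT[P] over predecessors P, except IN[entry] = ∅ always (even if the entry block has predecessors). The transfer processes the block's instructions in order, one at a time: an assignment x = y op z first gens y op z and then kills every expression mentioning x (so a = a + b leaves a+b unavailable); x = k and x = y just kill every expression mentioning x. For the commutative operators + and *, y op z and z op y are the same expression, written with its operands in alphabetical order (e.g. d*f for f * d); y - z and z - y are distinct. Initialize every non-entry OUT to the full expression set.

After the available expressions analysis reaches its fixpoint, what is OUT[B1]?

Per-block solution:
  B0: | IN={} | OUT={}
  B1: | IN={} | OUT={b-b}
  B2: | IN={b-b} | OUT={b*c, b-b}
  B3: | IN={} | OUT={}

Merge at B1: IN[B1] = OUT[B0] = {}
Applying B1's transfer function to that IN value gives OUT[B1] (row B1 above).

Answer: {b-b}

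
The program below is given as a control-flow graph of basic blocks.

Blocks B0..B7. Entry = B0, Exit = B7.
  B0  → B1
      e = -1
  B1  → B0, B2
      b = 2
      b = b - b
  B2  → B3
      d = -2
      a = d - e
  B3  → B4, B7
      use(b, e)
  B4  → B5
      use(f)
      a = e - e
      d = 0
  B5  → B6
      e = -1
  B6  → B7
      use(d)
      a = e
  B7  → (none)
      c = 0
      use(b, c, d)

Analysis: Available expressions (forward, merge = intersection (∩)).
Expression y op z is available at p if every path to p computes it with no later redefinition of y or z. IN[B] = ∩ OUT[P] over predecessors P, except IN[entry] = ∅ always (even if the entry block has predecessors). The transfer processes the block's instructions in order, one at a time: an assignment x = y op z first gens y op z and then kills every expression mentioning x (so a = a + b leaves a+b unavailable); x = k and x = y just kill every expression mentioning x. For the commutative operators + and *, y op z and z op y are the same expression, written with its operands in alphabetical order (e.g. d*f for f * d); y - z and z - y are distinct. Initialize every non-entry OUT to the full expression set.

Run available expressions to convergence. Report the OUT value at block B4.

Per-block solution:
  B0:   IN={}   OUT={}
  B1:   IN={}   OUT={}
  B2:   IN={}   OUT={d-e}
  B3:   IN={d-e}   OUT={d-e}
  B4:   IN={d-e}   OUT={e-e}
  B5:   IN={e-e}   OUT={}
  B6:   IN={}   OUT={}
  B7:   IN={}   OUT={}

Merge at B4: IN[B4] = OUT[B3] = {d-e}
Applying B4's transfer function to that IN value gives OUT[B4] (row B4 above).

Answer: {e-e}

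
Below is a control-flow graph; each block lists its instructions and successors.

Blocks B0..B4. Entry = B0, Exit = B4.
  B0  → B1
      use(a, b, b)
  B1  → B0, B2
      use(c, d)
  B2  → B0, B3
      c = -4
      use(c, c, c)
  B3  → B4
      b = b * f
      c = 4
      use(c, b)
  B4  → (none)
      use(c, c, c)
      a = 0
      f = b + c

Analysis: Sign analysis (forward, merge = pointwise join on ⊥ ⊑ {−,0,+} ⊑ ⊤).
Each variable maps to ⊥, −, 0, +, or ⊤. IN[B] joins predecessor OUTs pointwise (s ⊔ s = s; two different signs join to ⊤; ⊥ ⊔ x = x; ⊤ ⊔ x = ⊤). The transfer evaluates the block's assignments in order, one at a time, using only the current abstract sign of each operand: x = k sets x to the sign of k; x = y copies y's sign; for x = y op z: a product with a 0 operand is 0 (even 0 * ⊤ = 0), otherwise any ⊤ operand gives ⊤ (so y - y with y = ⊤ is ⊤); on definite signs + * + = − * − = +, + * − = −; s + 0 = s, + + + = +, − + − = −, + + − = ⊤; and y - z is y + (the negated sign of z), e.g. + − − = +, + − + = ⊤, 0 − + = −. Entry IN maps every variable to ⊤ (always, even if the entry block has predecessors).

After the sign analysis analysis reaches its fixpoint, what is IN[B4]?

Answer: {a: ⊤, b: ⊤, c: +, d: ⊤, e: ⊤, f: ⊤}

Working:
Per-block solution:
  B0:  IN=(all ⊤)  OUT=(all ⊤)
  B1:  IN=(all ⊤)  OUT=(all ⊤)
  B2:  IN=(all ⊤)  OUT={c:-; rest ⊤}
  B3:  IN={c:-; rest ⊤}  OUT={c:+; rest ⊤}
  B4:  IN={c:+; rest ⊤}  OUT={a:0, c:+; rest ⊤}

Merge at B4: IN[B4] = OUT[B3] = {a: ⊤, b: ⊤, c: +, d: ⊤, e: ⊤, f: ⊤}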